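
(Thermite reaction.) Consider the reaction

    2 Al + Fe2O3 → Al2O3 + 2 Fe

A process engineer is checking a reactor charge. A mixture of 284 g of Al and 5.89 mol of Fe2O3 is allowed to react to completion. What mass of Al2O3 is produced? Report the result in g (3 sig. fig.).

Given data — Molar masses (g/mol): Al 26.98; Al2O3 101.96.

n(Al) = 284.0 / 26.98 = 10.53 mol
n(Fe2O3) = 5.890 mol
n/ν for Al = 10.53/2 = 5.265
n/ν for Fe2O3 = 5.890/1 = 5.890
Smallest n/ν is Al → limiting reagent.
n(Al2O3) = (1/2) × 10.53 = 5.265 mol
mass = 5.265 × 101.96 = 536.8 g

537 g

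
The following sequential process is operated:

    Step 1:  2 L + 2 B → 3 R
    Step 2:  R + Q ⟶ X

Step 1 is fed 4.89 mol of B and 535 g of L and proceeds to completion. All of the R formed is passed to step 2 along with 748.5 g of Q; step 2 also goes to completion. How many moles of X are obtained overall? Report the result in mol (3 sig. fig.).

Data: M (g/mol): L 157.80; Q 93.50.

Step 1:
n(B) = 4.890 mol
n(L) = 535.0 / 157.80 = 3.390 mol
n/ν for B = 4.890/2 = 2.445
n/ν for L = 3.390/2 = 1.695
Smallest n/ν is L → limiting reagent.
n(R) produced = (3/2) × 3.390 = 5.085 mol
Step 2:
n(R) available = 5.085 mol
n(Q) = 748.5 / 93.50 = 8.005 mol
n/ν for R = 5.085/1 = 5.085
n/ν for Q = 8.005/1 = 8.005
Smallest n/ν is R → limiting reagent.
n(X) = (1/1) × 5.085 = 5.085 mol

5.09 mol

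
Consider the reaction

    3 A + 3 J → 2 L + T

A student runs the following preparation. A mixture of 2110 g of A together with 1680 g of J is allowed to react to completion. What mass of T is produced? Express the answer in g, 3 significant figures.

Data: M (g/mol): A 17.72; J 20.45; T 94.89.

2600 g

n(A) = 2110 / 17.72 = 119.1 mol
n(J) = 1680 / 20.45 = 82.15 mol
n/ν → A: 39.70, J: 27.38; J is limiting.
n(T) = (1/3) × 82.15 = 27.38 mol
mass = 27.38 × 94.89 = 2598 g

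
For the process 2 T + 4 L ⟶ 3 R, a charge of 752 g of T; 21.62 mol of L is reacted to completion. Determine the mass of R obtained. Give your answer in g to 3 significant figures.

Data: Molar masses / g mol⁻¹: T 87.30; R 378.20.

n(T) = 752.0 / 87.30 = 8.614 mol
n(L) = 21.62 mol
n/ν → T: 4.307, L: 5.405; T is limiting.
n(R) = (3/2) × 8.614 = 12.92 mol
mass = 12.92 × 378.20 = 4886 g

4890 g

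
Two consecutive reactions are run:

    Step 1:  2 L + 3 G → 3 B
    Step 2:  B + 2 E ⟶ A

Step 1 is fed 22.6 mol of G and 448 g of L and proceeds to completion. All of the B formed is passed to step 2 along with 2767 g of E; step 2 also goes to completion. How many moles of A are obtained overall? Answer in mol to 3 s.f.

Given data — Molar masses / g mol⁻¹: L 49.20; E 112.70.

Step 1:
n(G) = 22.60 mol
n(L) = 448.0 / 49.20 = 9.106 mol
n/ν for G = 22.60/3 = 7.533
n/ν for L = 9.106/2 = 4.553
Smallest n/ν is L → limiting reagent.
n(B) produced = (3/2) × 9.106 = 13.66 mol
Step 2:
n(B) available = 13.66 mol
n(E) = 2767 / 112.70 = 24.55 mol
n/ν for B = 13.66/1 = 13.66
n/ν for E = 24.55/2 = 12.28
Smallest n/ν is E → limiting reagent.
n(A) = (1/2) × 24.55 = 12.28 mol

12.3 mol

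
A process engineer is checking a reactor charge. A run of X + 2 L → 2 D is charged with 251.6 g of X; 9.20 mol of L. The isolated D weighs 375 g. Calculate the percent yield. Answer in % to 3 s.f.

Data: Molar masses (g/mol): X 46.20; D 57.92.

70.4 %

n(X) = 251.6 / 46.20 = 5.446 mol
n(L) = 9.200 mol
n/ν → X: 5.446, L: 4.600; L is limiting.
theoretical n(D) = (2/2) × 9.200 = 9.200 mol → 532.9 g
% yield = 375 / 532.9 × 100 = 70.37 %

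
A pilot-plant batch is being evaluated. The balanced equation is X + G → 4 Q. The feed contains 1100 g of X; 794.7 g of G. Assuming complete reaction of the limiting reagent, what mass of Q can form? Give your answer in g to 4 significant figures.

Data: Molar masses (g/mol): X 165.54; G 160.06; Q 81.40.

1617 g

n(X) = 1100 / 165.54 = 6.645 mol
n(G) = 794.7 / 160.06 = 4.965 mol
n/ν for X = 6.645/1 = 6.645
n/ν for G = 4.965/1 = 4.965
Smallest n/ν is G → limiting reagent.
n(Q) = (4/1) × 4.965 = 19.86 mol
mass = 19.86 × 81.40 = 1617 g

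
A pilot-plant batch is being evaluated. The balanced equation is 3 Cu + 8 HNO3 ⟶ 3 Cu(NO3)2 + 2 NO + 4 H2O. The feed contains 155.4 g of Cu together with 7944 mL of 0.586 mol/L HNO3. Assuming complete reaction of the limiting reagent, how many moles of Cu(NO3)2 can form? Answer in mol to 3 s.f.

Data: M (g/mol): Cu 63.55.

1.75 mol

n(Cu) = 155.4 / 63.55 = 2.445 mol
n(HNO3) = 0.586 × 7944/1000 = 4.655 mol
n/ν for Cu = 2.445/3 = 0.8150
n/ν for HNO3 = 4.655/8 = 0.5819
Smallest n/ν is HNO3 → limiting reagent.
n(Cu(NO3)2) = (3/8) × 4.655 = 1.746 mol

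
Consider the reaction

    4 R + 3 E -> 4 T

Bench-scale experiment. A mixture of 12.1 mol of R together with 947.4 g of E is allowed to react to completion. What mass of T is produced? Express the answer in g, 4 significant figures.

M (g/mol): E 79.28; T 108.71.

1315 g

n(R) = 12.10 mol
n(E) = 947.4 / 79.28 = 11.95 mol
n/ν for R = 12.10/4 = 3.025
n/ν for E = 11.95/3 = 3.983
Smallest n/ν is R → limiting reagent.
n(T) = (4/4) × 12.10 = 12.10 mol
mass = 12.10 × 108.71 = 1315 g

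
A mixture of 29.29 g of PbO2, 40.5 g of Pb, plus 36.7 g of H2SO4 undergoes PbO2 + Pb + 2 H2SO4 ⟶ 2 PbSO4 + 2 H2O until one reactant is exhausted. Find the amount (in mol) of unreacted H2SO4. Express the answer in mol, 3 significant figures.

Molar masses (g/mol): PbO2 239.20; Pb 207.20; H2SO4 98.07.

0.129 mol

n(PbO2) = 29.29 / 239.20 = 0.1224 mol
n(Pb) = 40.50 / 207.20 = 0.1955 mol
n(H2SO4) = 36.70 / 98.07 = 0.3742 mol
n/ν → PbO2: 0.1224, Pb: 0.1955, H2SO4: 0.1871; PbO2 is limiting.
H2SO4 consumed = (2/1) × 0.1224 = 0.2448 mol
H2SO4 remaining = 0.3742 − 0.2448 = 0.1294 mol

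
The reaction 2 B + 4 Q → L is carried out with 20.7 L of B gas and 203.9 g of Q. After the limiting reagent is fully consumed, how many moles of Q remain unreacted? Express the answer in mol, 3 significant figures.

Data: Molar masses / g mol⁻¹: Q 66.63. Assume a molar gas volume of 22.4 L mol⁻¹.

1.21 mol

n(B) = 20.70 / 22.4 = 0.9241 mol
n(Q) = 203.9 / 66.63 = 3.060 mol
n/ν for B = 0.9241/2 = 0.4621
n/ν for Q = 3.060/4 = 0.7650
Smallest n/ν is B → limiting reagent.
Q consumed = (4/2) × 0.9241 = 1.848 mol
Q remaining = 3.060 − 1.848 = 1.212 mol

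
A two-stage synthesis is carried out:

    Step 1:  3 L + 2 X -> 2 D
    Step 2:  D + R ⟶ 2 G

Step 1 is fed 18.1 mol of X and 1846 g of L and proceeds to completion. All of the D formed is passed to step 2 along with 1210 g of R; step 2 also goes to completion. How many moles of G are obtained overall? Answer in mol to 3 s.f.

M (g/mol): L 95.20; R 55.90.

Step 1:
n(X) = 18.10 mol
n(L) = 1846 / 95.20 = 19.39 mol
n/ν for X = 18.10/2 = 9.050
n/ν for L = 19.39/3 = 6.463
Smallest n/ν is L → limiting reagent.
n(D) produced = (2/3) × 19.39 = 12.93 mol
Step 2:
n(D) available = 12.93 mol
n(R) = 1210 / 55.90 = 21.65 mol
n/ν for D = 12.93/1 = 12.93
n/ν for R = 21.65/1 = 21.65
Smallest n/ν is D → limiting reagent.
n(G) = (2/1) × 12.93 = 25.86 mol

25.9 mol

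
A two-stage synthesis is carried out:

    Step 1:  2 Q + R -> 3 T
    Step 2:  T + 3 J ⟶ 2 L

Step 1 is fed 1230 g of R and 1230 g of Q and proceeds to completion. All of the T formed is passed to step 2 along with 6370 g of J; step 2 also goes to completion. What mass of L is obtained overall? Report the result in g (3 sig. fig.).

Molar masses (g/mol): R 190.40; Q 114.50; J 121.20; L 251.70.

8110 g

Step 1:
n(R) = 1230 / 190.40 = 6.460 mol
n(Q) = 1230 / 114.50 = 10.74 mol
n/ν for R = 6.460/1 = 6.460
n/ν for Q = 10.74/2 = 5.370
Smallest n/ν is Q → limiting reagent.
n(T) produced = (3/2) × 10.74 = 16.11 mol
Step 2:
n(T) available = 16.11 mol
n(J) = 6370 / 121.20 = 52.56 mol
n/ν for T = 16.11/1 = 16.11
n/ν for J = 52.56/3 = 17.52
Smallest n/ν is T → limiting reagent.
n(L) = (2/1) × 16.11 = 32.22 mol
mass = 32.22 × 251.70 = 8110 g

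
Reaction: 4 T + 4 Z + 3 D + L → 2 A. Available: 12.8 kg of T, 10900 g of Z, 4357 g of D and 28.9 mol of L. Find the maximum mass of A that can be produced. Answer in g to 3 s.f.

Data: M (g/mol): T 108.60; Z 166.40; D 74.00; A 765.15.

n(T) = 12.80×1000 / 108.60 = 117.9 mol
n(Z) = 10900 / 166.40 = 65.50 mol
n(D) = 4357 / 74.00 = 58.88 mol
n(L) = 28.90 mol
n/ν → T: 29.48, Z: 16.38, D: 19.63, L: 28.90; Z is limiting.
n(A) = (2/4) × 65.50 = 32.75 mol
mass = 32.75 × 765.15 = 25060 g

25100 g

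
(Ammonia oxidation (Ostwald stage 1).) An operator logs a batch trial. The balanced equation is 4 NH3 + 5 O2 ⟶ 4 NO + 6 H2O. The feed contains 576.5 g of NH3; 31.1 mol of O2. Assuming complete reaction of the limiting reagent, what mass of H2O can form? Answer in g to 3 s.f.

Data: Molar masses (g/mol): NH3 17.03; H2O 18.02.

673 g

n(NH3) = 576.5 / 17.03 = 33.85 mol
n(O2) = 31.10 mol
n/ν for NH3 = 33.85/4 = 8.463
n/ν for O2 = 31.10/5 = 6.220
Smallest n/ν is O2 → limiting reagent.
n(H2O) = (6/5) × 31.10 = 37.32 mol
mass = 37.32 × 18.02 = 672.5 g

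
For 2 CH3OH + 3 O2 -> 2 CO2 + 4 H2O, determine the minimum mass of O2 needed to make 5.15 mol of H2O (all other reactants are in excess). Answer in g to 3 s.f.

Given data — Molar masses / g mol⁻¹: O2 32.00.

n(H2O) = 5.150 mol
n(O2) = (3/4) × 5.150 = 3.863 mol
mass = 3.863 × 32.00 = 123.6 g

124 g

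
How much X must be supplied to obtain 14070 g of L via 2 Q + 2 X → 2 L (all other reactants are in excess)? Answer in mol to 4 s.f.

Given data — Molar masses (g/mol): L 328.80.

n(L) = 14070 / 328.80 = 42.79 mol
n(X) = (2/2) × 42.79 = 42.79 mol

42.79 mol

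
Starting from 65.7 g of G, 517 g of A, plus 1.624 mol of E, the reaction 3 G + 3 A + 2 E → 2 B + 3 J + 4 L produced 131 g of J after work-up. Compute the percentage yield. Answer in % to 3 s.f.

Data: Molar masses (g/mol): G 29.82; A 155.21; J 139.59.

n(G) = 65.70 / 29.82 = 2.203 mol
n(A) = 517.0 / 155.21 = 3.331 mol
n(E) = 1.624 mol
n/ν → G: 0.7343, A: 1.110, E: 0.8120; G is limiting.
theoretical n(J) = (3/3) × 2.203 = 2.203 mol → 307.5 g
% yield = 131 / 307.5 × 100 = 42.60 %

42.6 %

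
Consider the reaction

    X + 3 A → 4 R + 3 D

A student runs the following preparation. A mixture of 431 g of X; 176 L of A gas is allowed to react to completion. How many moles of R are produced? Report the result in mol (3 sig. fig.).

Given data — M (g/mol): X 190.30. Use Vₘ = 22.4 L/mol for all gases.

n(X) = 431.0 / 190.30 = 2.265 mol
n(A) = 176.0 / 22.4 = 7.857 mol
n/ν → X: 2.265, A: 2.619; X is limiting.
n(R) = (4/1) × 2.265 = 9.060 mol

9.06 mol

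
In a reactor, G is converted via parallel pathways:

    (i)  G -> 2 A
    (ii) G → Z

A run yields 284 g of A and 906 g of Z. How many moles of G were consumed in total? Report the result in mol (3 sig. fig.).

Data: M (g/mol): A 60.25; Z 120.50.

n(A) = 284 / 60.25 = 4.714 mol
n(Z) = 906 / 120.50 = 7.519 mol
n(G) via (i) = (1/2)×4.714 = 2.357 mol
n(G) via (ii) = (1/1)×7.519 = 7.519 mol
total n(G) = 2.357 + 7.519 = 9.876 mol

9.88 mol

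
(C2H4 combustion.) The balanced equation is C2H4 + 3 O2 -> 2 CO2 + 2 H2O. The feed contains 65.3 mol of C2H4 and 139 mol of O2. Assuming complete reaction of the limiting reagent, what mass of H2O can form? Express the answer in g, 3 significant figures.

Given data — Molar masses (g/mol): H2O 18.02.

1670 g

n(C2H4) = 65.30 mol
n(O2) = 139.0 mol
n/ν → C2H4: 65.30, O2: 46.33; O2 is limiting.
n(H2O) = (2/3) × 139.0 = 92.67 mol
mass = 92.67 × 18.02 = 1670 g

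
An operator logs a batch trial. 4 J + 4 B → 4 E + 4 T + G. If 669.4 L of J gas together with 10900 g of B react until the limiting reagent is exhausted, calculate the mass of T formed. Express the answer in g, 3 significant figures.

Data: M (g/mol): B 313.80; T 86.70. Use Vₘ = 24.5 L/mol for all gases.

2370 g

n(J) = 669.4 / 24.5 = 27.32 mol
n(B) = 10900 / 313.80 = 34.74 mol
n/ν → J: 6.830, B: 8.685; J is limiting.
n(T) = (4/4) × 27.32 = 27.32 mol
mass = 27.32 × 86.70 = 2369 g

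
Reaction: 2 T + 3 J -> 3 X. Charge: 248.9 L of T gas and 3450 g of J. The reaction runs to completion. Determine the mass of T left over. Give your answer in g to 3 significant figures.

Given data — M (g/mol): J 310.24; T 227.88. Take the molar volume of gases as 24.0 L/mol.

n(T) = 248.9 / 24.0 = 10.37 mol
n(J) = 3450 / 310.24 = 11.12 mol
n/ν → T: 5.185, J: 3.707; J is limiting.
T consumed = (2/3) × 11.12 = 7.413 mol
T remaining = 10.37 − 7.413 = 2.957 mol
mass = 2.957 × 227.88 = 673.8 g

674 g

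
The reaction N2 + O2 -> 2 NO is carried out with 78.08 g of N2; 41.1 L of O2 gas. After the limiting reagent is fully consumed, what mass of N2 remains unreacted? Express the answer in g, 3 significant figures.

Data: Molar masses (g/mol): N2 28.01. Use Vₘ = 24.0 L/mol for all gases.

n(N2) = 78.08 / 28.01 = 2.788 mol
n(O2) = 41.10 / 24.0 = 1.713 mol
n/ν → N2: 2.788, O2: 1.713; O2 is limiting.
N2 consumed = (1/1) × 1.713 = 1.713 mol
N2 remaining = 2.788 − 1.713 = 1.075 mol
mass = 1.075 × 28.01 = 30.11 g

30.1 g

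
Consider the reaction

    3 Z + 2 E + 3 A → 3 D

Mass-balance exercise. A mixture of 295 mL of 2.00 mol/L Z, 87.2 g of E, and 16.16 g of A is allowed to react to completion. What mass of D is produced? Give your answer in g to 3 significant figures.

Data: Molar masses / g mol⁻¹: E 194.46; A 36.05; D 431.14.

193 g

n(Z) = 2.00 × 295.0/1000 = 0.5900 mol
n(E) = 87.20 / 194.46 = 0.4484 mol
n(A) = 16.16 / 36.05 = 0.4483 mol
n/ν for Z = 0.5900/3 = 0.1967
n/ν for E = 0.4484/2 = 0.2242
n/ν for A = 0.4483/3 = 0.1494
Smallest n/ν is A → limiting reagent.
n(D) = (3/3) × 0.4483 = 0.4483 mol
mass = 0.4483 × 431.14 = 193.3 g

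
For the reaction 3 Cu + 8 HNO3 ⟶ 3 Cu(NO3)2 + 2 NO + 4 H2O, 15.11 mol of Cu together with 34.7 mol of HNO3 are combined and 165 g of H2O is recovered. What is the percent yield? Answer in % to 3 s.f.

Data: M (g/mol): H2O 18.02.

n(Cu) = 15.11 mol
n(HNO3) = 34.70 mol
n/ν → Cu: 5.037, HNO3: 4.338; HNO3 is limiting.
theoretical n(H2O) = (4/8) × 34.70 = 17.35 mol → 312.6 g
% yield = 165 / 312.6 × 100 = 52.78 %

52.8 %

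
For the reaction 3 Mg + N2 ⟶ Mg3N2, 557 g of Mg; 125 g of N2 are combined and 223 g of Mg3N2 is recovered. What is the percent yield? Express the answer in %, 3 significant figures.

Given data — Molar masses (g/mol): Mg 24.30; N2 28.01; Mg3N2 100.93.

n(Mg) = 557.0 / 24.30 = 22.92 mol
n(N2) = 125.0 / 28.01 = 4.463 mol
n/ν for Mg = 22.92/3 = 7.640
n/ν for N2 = 4.463/1 = 4.463
Smallest n/ν is N2 → limiting reagent.
theoretical n(Mg3N2) = (1/1) × 4.463 = 4.463 mol → 450.5 g
% yield = 223 / 450.5 × 100 = 49.50 %

49.5 %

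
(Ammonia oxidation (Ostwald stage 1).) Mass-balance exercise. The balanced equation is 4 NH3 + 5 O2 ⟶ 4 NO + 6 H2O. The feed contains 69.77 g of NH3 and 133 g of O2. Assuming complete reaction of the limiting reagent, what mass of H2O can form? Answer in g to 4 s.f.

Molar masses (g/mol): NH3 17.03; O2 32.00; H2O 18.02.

89.87 g

n(NH3) = 69.77 / 17.03 = 4.097 mol
n(O2) = 133.0 / 32.00 = 4.156 mol
n/ν → NH3: 1.024, O2: 0.8312; O2 is limiting.
n(H2O) = (6/5) × 4.156 = 4.987 mol
mass = 4.987 × 18.02 = 89.87 g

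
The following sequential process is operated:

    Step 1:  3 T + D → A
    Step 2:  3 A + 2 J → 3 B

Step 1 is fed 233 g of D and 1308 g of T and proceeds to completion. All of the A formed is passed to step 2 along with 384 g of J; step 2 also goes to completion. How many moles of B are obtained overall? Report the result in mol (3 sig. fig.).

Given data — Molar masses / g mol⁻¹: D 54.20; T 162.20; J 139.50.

2.69 mol

Step 1:
n(D) = 233.0 / 54.20 = 4.299 mol
n(T) = 1308 / 162.20 = 8.064 mol
n/ν → D: 4.299, T: 2.688; T is limiting.
n(A) produced = (1/3) × 8.064 = 2.688 mol
Step 2:
n(A) available = 2.688 mol
n(J) = 384.0 / 139.50 = 2.753 mol
n/ν → A: 0.8960, J: 1.377; A is limiting.
n(B) = (3/3) × 2.688 = 2.688 mol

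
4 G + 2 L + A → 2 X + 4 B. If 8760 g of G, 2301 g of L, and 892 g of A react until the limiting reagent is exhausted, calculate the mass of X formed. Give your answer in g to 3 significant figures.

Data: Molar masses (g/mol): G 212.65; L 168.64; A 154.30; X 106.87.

n(G) = 8760 / 212.65 = 41.19 mol
n(L) = 2301 / 168.64 = 13.64 mol
n(A) = 892.0 / 154.30 = 5.781 mol
n/ν → G: 10.30, L: 6.820, A: 5.781; A is limiting.
n(X) = (2/1) × 5.781 = 11.56 mol
mass = 11.56 × 106.87 = 1235 g

1240 g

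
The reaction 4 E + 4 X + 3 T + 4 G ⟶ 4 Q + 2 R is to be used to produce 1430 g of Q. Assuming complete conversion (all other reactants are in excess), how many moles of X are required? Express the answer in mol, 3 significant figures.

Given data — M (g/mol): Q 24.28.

58.9 mol

n(Q) = 1430 / 24.28 = 58.90 mol
n(X) = (4/4) × 58.90 = 58.90 mol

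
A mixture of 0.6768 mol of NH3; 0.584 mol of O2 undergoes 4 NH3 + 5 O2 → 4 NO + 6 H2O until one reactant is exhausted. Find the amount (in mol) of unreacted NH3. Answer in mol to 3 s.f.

0.210 mol

n(NH3) = 0.6768 mol
n(O2) = 0.5840 mol
n/ν for NH3 = 0.6768/4 = 0.1692
n/ν for O2 = 0.5840/5 = 0.1168
Smallest n/ν is O2 → limiting reagent.
NH3 consumed = (4/5) × 0.5840 = 0.4672 mol
NH3 remaining = 0.6768 − 0.4672 = 0.2096 mol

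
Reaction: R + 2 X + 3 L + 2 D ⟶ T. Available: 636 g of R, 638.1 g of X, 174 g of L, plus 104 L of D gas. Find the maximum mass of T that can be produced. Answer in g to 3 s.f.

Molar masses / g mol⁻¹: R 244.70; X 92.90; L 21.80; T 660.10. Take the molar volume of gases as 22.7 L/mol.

n(R) = 636.0 / 244.70 = 2.599 mol
n(X) = 638.1 / 92.90 = 6.869 mol
n(L) = 174.0 / 21.80 = 7.982 mol
n(D) = 104.0 / 22.7 = 4.581 mol
n/ν → R: 2.599, X: 3.435, L: 2.661, D: 2.291; D is limiting.
n(T) = (1/2) × 4.581 = 2.291 mol
mass = 2.291 × 660.10 = 1512 g

1510 g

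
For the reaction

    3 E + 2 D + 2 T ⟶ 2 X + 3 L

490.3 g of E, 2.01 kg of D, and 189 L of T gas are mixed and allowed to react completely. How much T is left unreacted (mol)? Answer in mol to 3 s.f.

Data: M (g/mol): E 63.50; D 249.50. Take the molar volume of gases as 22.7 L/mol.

3.18 mol

n(E) = 490.3 / 63.50 = 7.721 mol
n(D) = 2.010×1000 / 249.50 = 8.056 mol
n(T) = 189.0 / 22.7 = 8.326 mol
n/ν → E: 2.574, D: 4.028, T: 4.163; E is limiting.
T consumed = (2/3) × 7.721 = 5.147 mol
T remaining = 8.326 − 5.147 = 3.179 mol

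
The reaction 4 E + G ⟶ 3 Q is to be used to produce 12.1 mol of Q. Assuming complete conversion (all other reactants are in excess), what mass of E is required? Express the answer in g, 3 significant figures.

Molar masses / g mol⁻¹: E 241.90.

n(Q) = 12.10 mol
n(E) = (4/3) × 12.10 = 16.13 mol
mass = 16.13 × 241.90 = 3902 g

3900 g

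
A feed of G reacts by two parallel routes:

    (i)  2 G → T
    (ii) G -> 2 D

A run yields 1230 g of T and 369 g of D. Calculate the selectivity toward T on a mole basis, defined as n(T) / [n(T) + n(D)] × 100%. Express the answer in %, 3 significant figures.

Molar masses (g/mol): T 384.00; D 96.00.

n(T) = 1230 / 384.00 = 3.203 mol
n(D) = 369 / 96.00 = 3.844 mol
selectivity = 3.203/(3.203+3.844) × 100 = 45.45 %

45.5 %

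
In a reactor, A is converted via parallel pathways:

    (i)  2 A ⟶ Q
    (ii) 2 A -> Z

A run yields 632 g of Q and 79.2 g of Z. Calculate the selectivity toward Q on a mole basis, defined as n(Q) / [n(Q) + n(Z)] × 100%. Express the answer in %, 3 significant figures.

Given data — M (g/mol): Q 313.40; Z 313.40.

88.9 %

n(Q) = 632 / 313.40 = 2.017 mol
n(Z) = 79.2 / 313.40 = 0.2527 mol
selectivity = 2.017/(2.017+0.2527) × 100 = 88.87 %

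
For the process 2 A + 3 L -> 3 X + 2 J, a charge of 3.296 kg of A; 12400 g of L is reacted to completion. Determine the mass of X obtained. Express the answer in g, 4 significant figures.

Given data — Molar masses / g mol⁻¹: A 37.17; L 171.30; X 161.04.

n(A) = 3.296×1000 / 37.17 = 88.67 mol
n(L) = 12400 / 171.30 = 72.39 mol
n/ν for A = 88.67/2 = 44.34
n/ν for L = 72.39/3 = 24.13
Smallest n/ν is L → limiting reagent.
n(X) = (3/3) × 72.39 = 72.39 mol
mass = 72.39 × 161.04 = 11660 g

11660 g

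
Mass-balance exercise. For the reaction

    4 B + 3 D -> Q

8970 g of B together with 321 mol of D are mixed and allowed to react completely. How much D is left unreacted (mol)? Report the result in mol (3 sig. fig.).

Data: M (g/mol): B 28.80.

87.4 mol

n(B) = 8970 / 28.80 = 311.5 mol
n(D) = 321.0 mol
n/ν for B = 311.5/4 = 77.88
n/ν for D = 321.0/3 = 107.0
Smallest n/ν is B → limiting reagent.
D consumed = (3/4) × 311.5 = 233.6 mol
D remaining = 321.0 − 233.6 = 87.40 mol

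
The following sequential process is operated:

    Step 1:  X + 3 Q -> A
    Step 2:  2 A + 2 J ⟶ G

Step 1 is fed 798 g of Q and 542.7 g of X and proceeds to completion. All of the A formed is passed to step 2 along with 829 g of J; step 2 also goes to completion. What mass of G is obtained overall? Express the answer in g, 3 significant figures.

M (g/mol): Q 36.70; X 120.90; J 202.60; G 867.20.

1770 g

Step 1:
n(Q) = 798.0 / 36.70 = 21.74 mol
n(X) = 542.7 / 120.90 = 4.489 mol
n/ν for Q = 21.74/3 = 7.247
n/ν for X = 4.489/1 = 4.489
Smallest n/ν is X → limiting reagent.
n(A) produced = (1/1) × 4.489 = 4.489 mol
Step 2:
n(A) available = 4.489 mol
n(J) = 829.0 / 202.60 = 4.092 mol
n/ν for A = 4.489/2 = 2.245
n/ν for J = 4.092/2 = 2.046
Smallest n/ν is J → limiting reagent.
n(G) = (1/2) × 4.092 = 2.046 mol
mass = 2.046 × 867.20 = 1774 g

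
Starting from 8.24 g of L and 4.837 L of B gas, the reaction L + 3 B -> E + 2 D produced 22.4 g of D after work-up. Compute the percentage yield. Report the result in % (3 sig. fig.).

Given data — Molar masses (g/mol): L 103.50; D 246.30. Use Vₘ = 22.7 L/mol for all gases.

n(L) = 8.240 / 103.50 = 0.07961 mol
n(B) = 4.837 / 22.7 = 0.2131 mol
n/ν for L = 0.07961/1 = 0.07961
n/ν for B = 0.2131/3 = 0.07103
Smallest n/ν is B → limiting reagent.
theoretical n(D) = (2/3) × 0.2131 = 0.1421 mol → 35.00 g
% yield = 22.4 / 35.00 × 100 = 64.00 %

64.0 %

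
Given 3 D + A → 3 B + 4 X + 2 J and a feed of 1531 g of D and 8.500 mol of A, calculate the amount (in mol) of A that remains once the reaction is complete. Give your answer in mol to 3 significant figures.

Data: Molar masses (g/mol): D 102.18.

3.51 mol

n(D) = 1531 / 102.18 = 14.98 mol
n(A) = 8.500 mol
n/ν → D: 4.993, A: 8.500; D is limiting.
A consumed = (1/3) × 14.98 = 4.993 mol
A remaining = 8.500 − 4.993 = 3.507 mol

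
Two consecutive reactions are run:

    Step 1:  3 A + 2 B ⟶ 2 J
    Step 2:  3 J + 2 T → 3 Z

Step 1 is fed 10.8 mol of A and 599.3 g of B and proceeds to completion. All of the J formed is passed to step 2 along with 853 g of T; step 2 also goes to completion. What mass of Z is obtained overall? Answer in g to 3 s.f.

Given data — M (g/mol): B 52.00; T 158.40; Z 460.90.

Step 1:
n(A) = 10.80 mol
n(B) = 599.3 / 52.00 = 11.53 mol
n/ν for A = 10.80/3 = 3.600
n/ν for B = 11.53/2 = 5.765
Smallest n/ν is A → limiting reagent.
n(J) produced = (2/3) × 10.80 = 7.200 mol
Step 2:
n(J) available = 7.200 mol
n(T) = 853.0 / 158.40 = 5.385 mol
n/ν for J = 7.200/3 = 2.400
n/ν for T = 5.385/2 = 2.693
Smallest n/ν is J → limiting reagent.
n(Z) = (3/3) × 7.200 = 7.200 mol
mass = 7.200 × 460.90 = 3318 g

3320 g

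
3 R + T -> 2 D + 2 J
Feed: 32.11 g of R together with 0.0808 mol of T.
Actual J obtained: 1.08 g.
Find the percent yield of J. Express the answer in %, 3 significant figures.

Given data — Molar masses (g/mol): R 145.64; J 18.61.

39.5 %

n(R) = 32.11 / 145.64 = 0.2205 mol
n(T) = 0.08080 mol
n/ν → R: 0.07350, T: 0.08080; R is limiting.
theoretical n(J) = (2/3) × 0.2205 = 0.1470 mol → 2.736 g
% yield = 1.08 / 2.736 × 100 = 39.47 %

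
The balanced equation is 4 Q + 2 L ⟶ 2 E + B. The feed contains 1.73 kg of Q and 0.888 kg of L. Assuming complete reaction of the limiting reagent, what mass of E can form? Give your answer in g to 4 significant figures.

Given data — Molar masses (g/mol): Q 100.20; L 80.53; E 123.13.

n(Q) = 1.730×1000 / 100.20 = 17.27 mol
n(L) = 0.8880×1000 / 80.53 = 11.03 mol
n/ν for Q = 17.27/4 = 4.318
n/ν for L = 11.03/2 = 5.515
Smallest n/ν is Q → limiting reagent.
n(E) = (2/4) × 17.27 = 8.635 mol
mass = 8.635 × 123.13 = 1063 g

1063 g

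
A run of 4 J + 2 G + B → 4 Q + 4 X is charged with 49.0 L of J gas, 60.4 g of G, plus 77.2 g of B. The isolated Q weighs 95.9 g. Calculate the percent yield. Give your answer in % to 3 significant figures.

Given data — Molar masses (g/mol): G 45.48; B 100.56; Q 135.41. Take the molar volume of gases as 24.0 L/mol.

34.7 %

n(J) = 49.00 / 24.0 = 2.042 mol
n(G) = 60.40 / 45.48 = 1.328 mol
n(B) = 77.20 / 100.56 = 0.7677 mol
n/ν for J = 2.042/4 = 0.5105
n/ν for G = 1.328/2 = 0.6640
n/ν for B = 0.7677/1 = 0.7677
Smallest n/ν is J → limiting reagent.
theoretical n(Q) = (4/4) × 2.042 = 2.042 mol → 276.5 g
% yield = 95.9 / 276.5 × 100 = 34.68 %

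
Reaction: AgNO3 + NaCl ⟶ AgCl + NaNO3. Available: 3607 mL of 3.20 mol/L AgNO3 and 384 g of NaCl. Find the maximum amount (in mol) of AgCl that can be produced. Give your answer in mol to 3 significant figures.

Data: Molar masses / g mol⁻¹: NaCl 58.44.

6.57 mol

n(AgNO3) = 3.20 × 3607/1000 = 11.54 mol
n(NaCl) = 384.0 / 58.44 = 6.571 mol
n/ν → AgNO3: 11.54, NaCl: 6.571; NaCl is limiting.
n(AgCl) = (1/1) × 6.571 = 6.571 mol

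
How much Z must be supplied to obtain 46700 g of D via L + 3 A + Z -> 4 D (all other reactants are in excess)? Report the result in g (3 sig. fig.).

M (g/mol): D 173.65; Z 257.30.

n(D) = 46700 / 173.65 = 268.9 mol
n(Z) = (1/4) × 268.9 = 67.23 mol
mass = 67.23 × 257.30 = 17300 g

17300 g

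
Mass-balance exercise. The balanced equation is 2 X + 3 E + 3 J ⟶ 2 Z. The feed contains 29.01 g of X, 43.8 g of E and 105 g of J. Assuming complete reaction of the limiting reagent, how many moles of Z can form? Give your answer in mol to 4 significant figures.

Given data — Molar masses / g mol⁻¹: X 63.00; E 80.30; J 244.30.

n(X) = 29.01 / 63.00 = 0.4605 mol
n(E) = 43.80 / 80.30 = 0.5455 mol
n(J) = 105.0 / 244.30 = 0.4298 mol
n/ν for X = 0.4605/2 = 0.2303
n/ν for E = 0.5455/3 = 0.1818
n/ν for J = 0.4298/3 = 0.1433
Smallest n/ν is J → limiting reagent.
n(Z) = (2/3) × 0.4298 = 0.2865 mol

0.2865 mol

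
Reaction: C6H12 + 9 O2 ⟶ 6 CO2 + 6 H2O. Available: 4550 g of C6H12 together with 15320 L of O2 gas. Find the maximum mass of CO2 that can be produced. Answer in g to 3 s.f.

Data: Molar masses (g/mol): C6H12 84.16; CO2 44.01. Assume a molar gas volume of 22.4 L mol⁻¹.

14300 g

n(C6H12) = 4550 / 84.16 = 54.06 mol
n(O2) = 15320 / 22.4 = 683.9 mol
n/ν for C6H12 = 54.06/1 = 54.06
n/ν for O2 = 683.9/9 = 75.99
Smallest n/ν is C6H12 → limiting reagent.
n(CO2) = (6/1) × 54.06 = 324.4 mol
mass = 324.4 × 44.01 = 14280 g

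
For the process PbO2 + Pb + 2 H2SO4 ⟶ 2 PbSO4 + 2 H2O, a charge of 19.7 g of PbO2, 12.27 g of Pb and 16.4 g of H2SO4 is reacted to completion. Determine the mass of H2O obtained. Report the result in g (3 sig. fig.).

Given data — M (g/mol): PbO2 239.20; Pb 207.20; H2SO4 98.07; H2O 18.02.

2.13 g

n(PbO2) = 19.70 / 239.20 = 0.08236 mol
n(Pb) = 12.27 / 207.20 = 0.05922 mol
n(H2SO4) = 16.40 / 98.07 = 0.1672 mol
n/ν for PbO2 = 0.08236/1 = 0.08236
n/ν for Pb = 0.05922/1 = 0.05922
n/ν for H2SO4 = 0.1672/2 = 0.08360
Smallest n/ν is Pb → limiting reagent.
n(H2O) = (2/1) × 0.05922 = 0.1184 mol
mass = 0.1184 × 18.02 = 2.134 g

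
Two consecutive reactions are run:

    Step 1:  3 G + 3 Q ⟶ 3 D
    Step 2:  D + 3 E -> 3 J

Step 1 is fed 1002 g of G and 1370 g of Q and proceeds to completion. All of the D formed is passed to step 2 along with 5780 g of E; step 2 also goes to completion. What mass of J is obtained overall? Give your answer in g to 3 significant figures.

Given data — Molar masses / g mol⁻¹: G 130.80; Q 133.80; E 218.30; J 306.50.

Step 1:
n(G) = 1002 / 130.80 = 7.661 mol
n(Q) = 1370 / 133.80 = 10.24 mol
n/ν for G = 7.661/3 = 2.554
n/ν for Q = 10.24/3 = 3.413
Smallest n/ν is G → limiting reagent.
n(D) produced = (3/3) × 7.661 = 7.661 mol
Step 2:
n(D) available = 7.661 mol
n(E) = 5780 / 218.30 = 26.48 mol
n/ν for D = 7.661/1 = 7.661
n/ν for E = 26.48/3 = 8.827
Smallest n/ν is D → limiting reagent.
n(J) = (3/1) × 7.661 = 22.98 mol
mass = 22.98 × 306.50 = 7043 g

7040 g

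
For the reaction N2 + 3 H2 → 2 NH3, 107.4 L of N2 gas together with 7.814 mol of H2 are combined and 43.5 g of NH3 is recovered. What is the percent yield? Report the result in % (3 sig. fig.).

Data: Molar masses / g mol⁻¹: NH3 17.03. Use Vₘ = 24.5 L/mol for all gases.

n(N2) = 107.4 / 24.5 = 4.384 mol
n(H2) = 7.814 mol
n/ν for N2 = 4.384/1 = 4.384
n/ν for H2 = 7.814/3 = 2.605
Smallest n/ν is H2 → limiting reagent.
theoretical n(NH3) = (2/3) × 7.814 = 5.209 mol → 88.71 g
% yield = 43.5 / 88.71 × 100 = 49.04 %

49.0 %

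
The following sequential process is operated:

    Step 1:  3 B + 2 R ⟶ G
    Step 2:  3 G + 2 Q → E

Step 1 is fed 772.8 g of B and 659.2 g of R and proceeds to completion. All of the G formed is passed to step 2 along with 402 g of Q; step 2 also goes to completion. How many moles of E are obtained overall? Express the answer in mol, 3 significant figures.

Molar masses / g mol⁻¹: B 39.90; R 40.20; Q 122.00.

Step 1:
n(B) = 772.8 / 39.90 = 19.37 mol
n(R) = 659.2 / 40.20 = 16.40 mol
n/ν for B = 19.37/3 = 6.457
n/ν for R = 16.40/2 = 8.200
Smallest n/ν is B → limiting reagent.
n(G) produced = (1/3) × 19.37 = 6.457 mol
Step 2:
n(G) available = 6.457 mol
n(Q) = 402.0 / 122.00 = 3.295 mol
n/ν for G = 6.457/3 = 2.152
n/ν for Q = 3.295/2 = 1.648
Smallest n/ν is Q → limiting reagent.
n(E) = (1/2) × 3.295 = 1.648 mol

1.65 mol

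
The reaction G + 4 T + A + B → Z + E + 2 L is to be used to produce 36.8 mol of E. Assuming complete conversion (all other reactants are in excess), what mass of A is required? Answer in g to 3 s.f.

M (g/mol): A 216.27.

n(E) = 36.80 mol
n(A) = (1/1) × 36.80 = 36.80 mol
mass = 36.80 × 216.27 = 7959 g

7960 g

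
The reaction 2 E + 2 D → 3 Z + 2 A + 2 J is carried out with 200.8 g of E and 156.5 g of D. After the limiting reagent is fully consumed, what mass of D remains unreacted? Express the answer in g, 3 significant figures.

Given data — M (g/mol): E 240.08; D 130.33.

n(E) = 200.8 / 240.08 = 0.8364 mol
n(D) = 156.5 / 130.33 = 1.201 mol
n/ν for E = 0.8364/2 = 0.4182
n/ν for D = 1.201/2 = 0.6005
Smallest n/ν is E → limiting reagent.
D consumed = (2/2) × 0.8364 = 0.8364 mol
D remaining = 1.201 − 0.8364 = 0.3646 mol
mass = 0.3646 × 130.33 = 47.52 g

47.5 g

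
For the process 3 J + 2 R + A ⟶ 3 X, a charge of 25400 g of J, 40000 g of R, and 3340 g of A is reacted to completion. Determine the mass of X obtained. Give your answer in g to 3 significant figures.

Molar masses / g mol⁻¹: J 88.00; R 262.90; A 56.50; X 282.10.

n(J) = 25400 / 88.00 = 288.6 mol
n(R) = 40000 / 262.90 = 152.1 mol
n(A) = 3340 / 56.50 = 59.12 mol
n/ν for J = 288.6/3 = 96.20
n/ν for R = 152.1/2 = 76.05
n/ν for A = 59.12/1 = 59.12
Smallest n/ν is A → limiting reagent.
n(X) = (3/1) × 59.12 = 177.4 mol
mass = 177.4 × 282.10 = 50040 g

50000 g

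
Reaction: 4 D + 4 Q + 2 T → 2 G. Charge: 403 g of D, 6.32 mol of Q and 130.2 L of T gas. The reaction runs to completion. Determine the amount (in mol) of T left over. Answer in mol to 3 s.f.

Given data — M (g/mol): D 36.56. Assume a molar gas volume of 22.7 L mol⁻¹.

n(D) = 403.0 / 36.56 = 11.02 mol
n(Q) = 6.320 mol
n(T) = 130.2 / 22.7 = 5.736 mol
n/ν → D: 2.755, Q: 1.580, T: 2.868; Q is limiting.
T consumed = (2/4) × 6.320 = 3.160 mol
T remaining = 5.736 − 3.160 = 2.576 mol

2.58 mol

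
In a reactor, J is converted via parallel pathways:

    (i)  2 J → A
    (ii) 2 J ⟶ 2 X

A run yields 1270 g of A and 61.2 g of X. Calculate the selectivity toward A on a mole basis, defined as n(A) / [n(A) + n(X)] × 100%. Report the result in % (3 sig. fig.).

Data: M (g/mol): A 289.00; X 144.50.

n(A) = 1270 / 289.00 = 4.394 mol
n(X) = 61.2 / 144.50 = 0.4235 mol
selectivity = 4.394/(4.394+0.4235) × 100 = 91.21 %

91.2 %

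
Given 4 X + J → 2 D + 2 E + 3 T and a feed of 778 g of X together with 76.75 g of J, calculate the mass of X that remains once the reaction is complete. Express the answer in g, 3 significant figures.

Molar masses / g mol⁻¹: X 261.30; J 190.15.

356 g

n(X) = 778.0 / 261.30 = 2.977 mol
n(J) = 76.75 / 190.15 = 0.4036 mol
n/ν for X = 2.977/4 = 0.7443
n/ν for J = 0.4036/1 = 0.4036
Smallest n/ν is J → limiting reagent.
X consumed = (4/1) × 0.4036 = 1.614 mol
X remaining = 2.977 − 1.614 = 1.363 mol
mass = 1.363 × 261.30 = 356.2 g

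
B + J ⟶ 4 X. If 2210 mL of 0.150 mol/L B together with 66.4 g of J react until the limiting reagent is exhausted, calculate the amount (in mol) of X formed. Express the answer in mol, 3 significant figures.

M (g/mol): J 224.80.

n(B) = 0.150 × 2210/1000 = 0.3315 mol
n(J) = 66.40 / 224.80 = 0.2954 mol
n/ν for B = 0.3315/1 = 0.3315
n/ν for J = 0.2954/1 = 0.2954
Smallest n/ν is J → limiting reagent.
n(X) = (4/1) × 0.2954 = 1.182 mol

1.18 mol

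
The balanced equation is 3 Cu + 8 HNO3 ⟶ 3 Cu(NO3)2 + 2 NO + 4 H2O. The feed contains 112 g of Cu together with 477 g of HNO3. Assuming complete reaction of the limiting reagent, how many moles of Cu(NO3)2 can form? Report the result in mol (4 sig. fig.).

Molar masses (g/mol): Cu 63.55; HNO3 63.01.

1.762 mol

n(Cu) = 112.0 / 63.55 = 1.762 mol
n(HNO3) = 477.0 / 63.01 = 7.570 mol
n/ν for Cu = 1.762/3 = 0.5873
n/ν for HNO3 = 7.570/8 = 0.9463
Smallest n/ν is Cu → limiting reagent.
n(Cu(NO3)2) = (3/3) × 1.762 = 1.762 mol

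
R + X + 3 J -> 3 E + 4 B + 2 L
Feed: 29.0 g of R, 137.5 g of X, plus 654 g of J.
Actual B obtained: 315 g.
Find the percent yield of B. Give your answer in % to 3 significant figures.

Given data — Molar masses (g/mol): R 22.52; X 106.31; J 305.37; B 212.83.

n(R) = 29.00 / 22.52 = 1.288 mol
n(X) = 137.5 / 106.31 = 1.293 mol
n(J) = 654.0 / 305.37 = 2.142 mol
n/ν for R = 1.288/1 = 1.288
n/ν for X = 1.293/1 = 1.293
n/ν for J = 2.142/3 = 0.7140
Smallest n/ν is J → limiting reagent.
theoretical n(B) = (4/3) × 2.142 = 2.856 mol → 607.8 g
% yield = 315 / 607.8 × 100 = 51.83 %

51.8 %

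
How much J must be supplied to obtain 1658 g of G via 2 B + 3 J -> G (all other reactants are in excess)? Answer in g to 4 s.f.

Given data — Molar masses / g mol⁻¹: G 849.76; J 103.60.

606.4 g

n(G) = 1658 / 849.76 = 1.951 mol
n(J) = (3/1) × 1.951 = 5.853 mol
mass = 5.853 × 103.60 = 606.4 g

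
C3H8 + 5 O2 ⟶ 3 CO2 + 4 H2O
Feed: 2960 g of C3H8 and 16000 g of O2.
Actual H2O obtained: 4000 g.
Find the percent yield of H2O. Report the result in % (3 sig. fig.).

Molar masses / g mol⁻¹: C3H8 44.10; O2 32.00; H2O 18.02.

n(C3H8) = 2960 / 44.10 = 67.12 mol
n(O2) = 16000 / 32.00 = 500.0 mol
n/ν → C3H8: 67.12, O2: 100.0; C3H8 is limiting.
theoretical n(H2O) = (4/1) × 67.12 = 268.5 mol → 4838 g
% yield = 4000 / 4838 × 100 = 82.68 %

82.7 %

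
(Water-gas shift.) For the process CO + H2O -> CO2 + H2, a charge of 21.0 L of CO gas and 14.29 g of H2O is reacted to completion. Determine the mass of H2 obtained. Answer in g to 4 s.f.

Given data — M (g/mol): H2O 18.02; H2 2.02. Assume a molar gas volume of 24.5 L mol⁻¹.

1.602 g

n(CO) = 21.00 / 24.5 = 0.8571 mol
n(H2O) = 14.29 / 18.02 = 0.7930 mol
n/ν → CO: 0.8571, H2O: 0.7930; H2O is limiting.
n(H2) = (1/1) × 0.7930 = 0.7930 mol
mass = 0.7930 × 2.02 = 1.602 g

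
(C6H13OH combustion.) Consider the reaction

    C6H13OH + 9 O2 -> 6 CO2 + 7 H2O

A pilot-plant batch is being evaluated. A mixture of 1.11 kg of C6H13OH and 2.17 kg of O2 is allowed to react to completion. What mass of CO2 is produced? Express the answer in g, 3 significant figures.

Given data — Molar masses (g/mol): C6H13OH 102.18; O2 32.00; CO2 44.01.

1990 g

n(C6H13OH) = 1.110×1000 / 102.18 = 10.86 mol
n(O2) = 2.170×1000 / 32.00 = 67.81 mol
n/ν for C6H13OH = 10.86/1 = 10.86
n/ν for O2 = 67.81/9 = 7.534
Smallest n/ν is O2 → limiting reagent.
n(CO2) = (6/9) × 67.81 = 45.21 mol
mass = 45.21 × 44.01 = 1990 g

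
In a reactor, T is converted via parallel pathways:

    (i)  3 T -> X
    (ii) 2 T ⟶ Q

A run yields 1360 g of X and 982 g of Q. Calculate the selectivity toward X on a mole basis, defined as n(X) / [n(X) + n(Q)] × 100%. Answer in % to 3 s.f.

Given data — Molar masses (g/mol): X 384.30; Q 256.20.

48.0 %

n(X) = 1360 / 384.30 = 3.539 mol
n(Q) = 982 / 256.20 = 3.833 mol
selectivity = 3.539/(3.539+3.833) × 100 = 48.01 %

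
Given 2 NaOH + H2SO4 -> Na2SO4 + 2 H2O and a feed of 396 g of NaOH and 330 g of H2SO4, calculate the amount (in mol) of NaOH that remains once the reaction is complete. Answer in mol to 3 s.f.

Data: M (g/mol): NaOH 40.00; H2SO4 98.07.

n(NaOH) = 396.0 / 40.00 = 9.900 mol
n(H2SO4) = 330.0 / 98.07 = 3.365 mol
n/ν for NaOH = 9.900/2 = 4.950
n/ν for H2SO4 = 3.365/1 = 3.365
Smallest n/ν is H2SO4 → limiting reagent.
NaOH consumed = (2/1) × 3.365 = 6.730 mol
NaOH remaining = 9.900 − 6.730 = 3.170 mol

3.17 mol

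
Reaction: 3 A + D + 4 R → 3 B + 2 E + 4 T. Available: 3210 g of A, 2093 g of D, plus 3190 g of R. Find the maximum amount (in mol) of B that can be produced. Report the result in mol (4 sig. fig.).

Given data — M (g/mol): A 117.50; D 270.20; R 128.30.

n(A) = 3210 / 117.50 = 27.32 mol
n(D) = 2093 / 270.20 = 7.746 mol
n(R) = 3190 / 128.30 = 24.86 mol
n/ν for A = 27.32/3 = 9.107
n/ν for D = 7.746/1 = 7.746
n/ν for R = 24.86/4 = 6.215
Smallest n/ν is R → limiting reagent.
n(B) = (3/4) × 24.86 = 18.65 mol

18.65 mol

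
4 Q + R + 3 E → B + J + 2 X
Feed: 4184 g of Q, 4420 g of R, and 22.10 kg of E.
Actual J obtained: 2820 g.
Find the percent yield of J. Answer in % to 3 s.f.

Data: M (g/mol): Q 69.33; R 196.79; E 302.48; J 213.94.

n(Q) = 4184 / 69.33 = 60.35 mol
n(R) = 4420 / 196.79 = 22.46 mol
n(E) = 22.10×1000 / 302.48 = 73.06 mol
n/ν → Q: 15.09, R: 22.46, E: 24.35; Q is limiting.
theoretical n(J) = (1/4) × 60.35 = 15.09 mol → 3228 g
% yield = 2820 / 3228 × 100 = 87.36 %

87.4 %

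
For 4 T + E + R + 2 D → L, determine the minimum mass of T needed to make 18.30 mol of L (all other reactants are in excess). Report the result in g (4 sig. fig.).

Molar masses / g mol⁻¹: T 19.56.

1432 g

n(L) = 18.30 mol
n(T) = (4/1) × 18.30 = 73.20 mol
mass = 73.20 × 19.56 = 1432 g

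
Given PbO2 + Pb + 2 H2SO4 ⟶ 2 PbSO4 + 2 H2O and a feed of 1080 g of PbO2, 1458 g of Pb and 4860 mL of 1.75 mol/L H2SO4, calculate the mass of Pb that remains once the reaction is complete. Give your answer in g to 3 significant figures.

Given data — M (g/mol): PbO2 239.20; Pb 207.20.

577 g

n(PbO2) = 1080 / 239.20 = 4.515 mol
n(Pb) = 1458 / 207.20 = 7.037 mol
n(H2SO4) = 1.75 × 4860/1000 = 8.505 mol
n/ν for PbO2 = 4.515/1 = 4.515
n/ν for Pb = 7.037/1 = 7.037
n/ν for H2SO4 = 8.505/2 = 4.253
Smallest n/ν is H2SO4 → limiting reagent.
Pb consumed = (1/2) × 8.505 = 4.253 mol
Pb remaining = 7.037 − 4.253 = 2.784 mol
mass = 2.784 × 207.20 = 576.8 g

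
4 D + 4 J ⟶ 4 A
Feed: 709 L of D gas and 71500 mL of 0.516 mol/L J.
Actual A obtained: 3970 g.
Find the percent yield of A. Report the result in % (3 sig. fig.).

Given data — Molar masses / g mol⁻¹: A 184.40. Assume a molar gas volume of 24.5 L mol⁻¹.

74.4 %

n(D) = 709.0 / 24.5 = 28.94 mol
n(J) = 0.516 × 71500/1000 = 36.89 mol
n/ν for D = 28.94/4 = 7.235
n/ν for J = 36.89/4 = 9.223
Smallest n/ν is D → limiting reagent.
theoretical n(A) = (4/4) × 28.94 = 28.94 mol → 5337 g
% yield = 3970 / 5337 × 100 = 74.39 %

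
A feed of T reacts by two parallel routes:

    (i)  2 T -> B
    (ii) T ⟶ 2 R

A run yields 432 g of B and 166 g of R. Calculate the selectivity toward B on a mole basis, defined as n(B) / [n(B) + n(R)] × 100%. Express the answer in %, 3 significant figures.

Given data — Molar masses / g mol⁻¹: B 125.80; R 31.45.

n(B) = 432 / 125.80 = 3.434 mol
n(R) = 166 / 31.45 = 5.278 mol
selectivity = 3.434/(3.434+5.278) × 100 = 39.42 %

39.4 %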